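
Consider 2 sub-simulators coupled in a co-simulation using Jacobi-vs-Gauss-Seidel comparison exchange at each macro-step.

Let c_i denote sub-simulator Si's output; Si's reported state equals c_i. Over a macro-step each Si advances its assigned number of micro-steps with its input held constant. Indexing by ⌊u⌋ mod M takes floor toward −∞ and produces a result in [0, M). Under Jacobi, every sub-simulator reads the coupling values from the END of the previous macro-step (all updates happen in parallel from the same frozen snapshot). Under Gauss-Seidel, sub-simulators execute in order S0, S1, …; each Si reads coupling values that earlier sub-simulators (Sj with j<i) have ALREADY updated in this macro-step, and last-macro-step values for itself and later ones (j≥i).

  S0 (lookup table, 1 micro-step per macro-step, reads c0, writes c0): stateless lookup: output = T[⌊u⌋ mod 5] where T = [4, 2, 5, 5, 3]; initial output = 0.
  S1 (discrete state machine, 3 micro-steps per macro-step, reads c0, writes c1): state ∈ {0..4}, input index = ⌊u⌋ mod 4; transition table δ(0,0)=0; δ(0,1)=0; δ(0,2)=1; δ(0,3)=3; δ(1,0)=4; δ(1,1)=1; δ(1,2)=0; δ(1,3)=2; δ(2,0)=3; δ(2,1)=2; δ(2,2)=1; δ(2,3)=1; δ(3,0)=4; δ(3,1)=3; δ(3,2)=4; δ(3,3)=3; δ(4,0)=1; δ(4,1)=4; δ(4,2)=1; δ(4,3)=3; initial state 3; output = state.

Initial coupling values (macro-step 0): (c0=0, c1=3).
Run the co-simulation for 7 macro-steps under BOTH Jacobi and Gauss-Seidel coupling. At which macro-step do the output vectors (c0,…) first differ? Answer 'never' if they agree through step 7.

first divergence at macro-step: 2

[Jacobi] macro 1: S0 reads c0=0 → after 1×micro: 4; S1 reads c0=0 → after 3×micro: 4 ⇒ (c0=4, c1=4)
[Jacobi] macro 2: S0 reads c0=4 → after 1×micro: 3; S1 reads c0=4 → after 3×micro: 1 ⇒ (c0=3, c1=1)
[Jacobi] macro 3: S0 reads c0=3 → after 1×micro: 5; S1 reads c0=3 → after 3×micro: 2 ⇒ (c0=5, c1=2)
[Jacobi] macro 4: S0 reads c0=5 → after 1×micro: 4; S1 reads c0=5 → after 3×micro: 2 ⇒ (c0=4, c1=2)
[Jacobi] macro 5: S0 reads c0=4 → after 1×micro: 3; S1 reads c0=4 → after 3×micro: 1 ⇒ (c0=3, c1=1)
[Jacobi] macro 6: S0 reads c0=3 → after 1×micro: 5; S1 reads c0=3 → after 3×micro: 2 ⇒ (c0=5, c1=2)
[Jacobi] macro 7: S0 reads c0=5 → after 1×micro: 4; S1 reads c0=5 → after 3×micro: 2 ⇒ (c0=4, c1=2)
[Gauss-Seidel] macro 1: S0 reads c0=0 → after 1×micro: 4; S1 reads c0=4 → after 3×micro: 4 ⇒ (c0=4, c1=4)
[Gauss-Seidel] macro 2: S0 reads c0=4 → after 1×micro: 3; S1 reads c0=3 → after 3×micro: 3 ⇒ (c0=3, c1=3)
[Gauss-Seidel] macro 3: S0 reads c0=3 → after 1×micro: 5; S1 reads c0=5 → after 3×micro: 3 ⇒ (c0=5, c1=3)
[Gauss-Seidel] macro 4: S0 reads c0=5 → after 1×micro: 4; S1 reads c0=4 → after 3×micro: 4 ⇒ (c0=4, c1=4)
[Gauss-Seidel] macro 5: S0 reads c0=4 → after 1×micro: 3; S1 reads c0=3 → after 3×micro: 3 ⇒ (c0=3, c1=3)
[Gauss-Seidel] macro 6: S0 reads c0=3 → after 1×micro: 5; S1 reads c0=5 → after 3×micro: 3 ⇒ (c0=5, c1=3)
[Gauss-Seidel] macro 7: S0 reads c0=5 → after 1×micro: 4; S1 reads c0=4 → after 3×micro: 4 ⇒ (c0=4, c1=4)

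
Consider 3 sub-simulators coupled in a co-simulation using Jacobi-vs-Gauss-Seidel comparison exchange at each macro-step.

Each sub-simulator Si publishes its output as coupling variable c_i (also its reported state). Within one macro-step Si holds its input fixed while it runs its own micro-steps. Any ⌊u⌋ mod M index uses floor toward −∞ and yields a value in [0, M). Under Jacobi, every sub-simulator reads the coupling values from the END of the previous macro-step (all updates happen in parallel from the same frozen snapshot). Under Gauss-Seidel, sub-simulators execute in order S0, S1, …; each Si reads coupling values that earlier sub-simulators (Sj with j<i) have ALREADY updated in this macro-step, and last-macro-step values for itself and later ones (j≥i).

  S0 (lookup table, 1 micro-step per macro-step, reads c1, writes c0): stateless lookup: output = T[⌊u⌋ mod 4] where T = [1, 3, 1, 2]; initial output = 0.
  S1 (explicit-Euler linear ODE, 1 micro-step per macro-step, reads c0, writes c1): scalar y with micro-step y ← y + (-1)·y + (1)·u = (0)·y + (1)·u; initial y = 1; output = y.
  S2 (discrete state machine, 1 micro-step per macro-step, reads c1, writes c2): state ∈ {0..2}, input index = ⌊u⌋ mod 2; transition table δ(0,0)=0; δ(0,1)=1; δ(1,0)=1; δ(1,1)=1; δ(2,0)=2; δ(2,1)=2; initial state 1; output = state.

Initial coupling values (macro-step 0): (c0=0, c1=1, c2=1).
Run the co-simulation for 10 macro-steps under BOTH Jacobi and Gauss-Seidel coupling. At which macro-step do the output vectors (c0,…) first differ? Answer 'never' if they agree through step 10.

[Jacobi] macro 1: S0 reads c1=1 → after 1×micro: 3; S1 reads c0=0 → after 1×micro: 0; S2 reads c1=1 → after 1×micro: 1 ⇒ (c0=3, c1=0, c2=1)
[Jacobi] macro 2: S0 reads c1=0 → after 1×micro: 1; S1 reads c0=3 → after 1×micro: 3; S2 reads c1=0 → after 1×micro: 1 ⇒ (c0=1, c1=3, c2=1)
[Jacobi] macro 3: S0 reads c1=3 → after 1×micro: 2; S1 reads c0=1 → after 1×micro: 1; S2 reads c1=3 → after 1×micro: 1 ⇒ (c0=2, c1=1, c2=1)
[Jacobi] macro 4: S0 reads c1=1 → after 1×micro: 3; S1 reads c0=2 → after 1×micro: 2; S2 reads c1=1 → after 1×micro: 1 ⇒ (c0=3, c1=2, c2=1)
[Jacobi] macro 5: S0 reads c1=2 → after 1×micro: 1; S1 reads c0=3 → after 1×micro: 3; S2 reads c1=2 → after 1×micro: 1 ⇒ (c0=1, c1=3, c2=1)
[Jacobi] macro 6: S0 reads c1=3 → after 1×micro: 2; S1 reads c0=1 → after 1×micro: 1; S2 reads c1=3 → after 1×micro: 1 ⇒ (c0=2, c1=1, c2=1)
[Jacobi] macro 7: S0 reads c1=1 → after 1×micro: 3; S1 reads c0=2 → after 1×micro: 2; S2 reads c1=1 → after 1×micro: 1 ⇒ (c0=3, c1=2, c2=1)
[Jacobi] macro 8: S0 reads c1=2 → after 1×micro: 1; S1 reads c0=3 → after 1×micro: 3; S2 reads c1=2 → after 1×micro: 1 ⇒ (c0=1, c1=3, c2=1)
[Jacobi] macro 9: S0 reads c1=3 → after 1×micro: 2; S1 reads c0=1 → after 1×micro: 1; S2 reads c1=3 → after 1×micro: 1 ⇒ (c0=2, c1=1, c2=1)
[Jacobi] macro 10: S0 reads c1=1 → after 1×micro: 3; S1 reads c0=2 → after 1×micro: 2; S2 reads c1=1 → after 1×micro: 1 ⇒ (c0=3, c1=2, c2=1)
[Gauss-Seidel] macro 1: S0 reads c1=1 → after 1×micro: 3; S1 reads c0=3 → after 1×micro: 3; S2 reads c1=3 → after 1×micro: 1 ⇒ (c0=3, c1=3, c2=1)
[Gauss-Seidel] macro 2: S0 reads c1=3 → after 1×micro: 2; S1 reads c0=2 → after 1×micro: 2; S2 reads c1=2 → after 1×micro: 1 ⇒ (c0=2, c1=2, c2=1)
[Gauss-Seidel] macro 3: S0 reads c1=2 → after 1×micro: 1; S1 reads c0=1 → after 1×micro: 1; S2 reads c1=1 → after 1×micro: 1 ⇒ (c0=1, c1=1, c2=1)
[Gauss-Seidel] macro 4: S0 reads c1=1 → after 1×micro: 3; S1 reads c0=3 → after 1×micro: 3; S2 reads c1=3 → after 1×micro: 1 ⇒ (c0=3, c1=3, c2=1)
[Gauss-Seidel] macro 5: S0 reads c1=3 → after 1×micro: 2; S1 reads c0=2 → after 1×micro: 2; S2 reads c1=2 → after 1×micro: 1 ⇒ (c0=2, c1=2, c2=1)
[Gauss-Seidel] macro 6: S0 reads c1=2 → after 1×micro: 1; S1 reads c0=1 → after 1×micro: 1; S2 reads c1=1 → after 1×micro: 1 ⇒ (c0=1, c1=1, c2=1)
[Gauss-Seidel] macro 7: S0 reads c1=1 → after 1×micro: 3; S1 reads c0=3 → after 1×micro: 3; S2 reads c1=3 → after 1×micro: 1 ⇒ (c0=3, c1=3, c2=1)
[Gauss-Seidel] macro 8: S0 reads c1=3 → after 1×micro: 2; S1 reads c0=2 → after 1×micro: 2; S2 reads c1=2 → after 1×micro: 1 ⇒ (c0=2, c1=2, c2=1)
[Gauss-Seidel] macro 9: S0 reads c1=2 → after 1×micro: 1; S1 reads c0=1 → after 1×micro: 1; S2 reads c1=1 → after 1×micro: 1 ⇒ (c0=1, c1=1, c2=1)
[Gauss-Seidel] macro 10: S0 reads c1=1 → after 1×micro: 3; S1 reads c0=3 → after 1×micro: 3; S2 reads c1=3 → after 1×micro: 1 ⇒ (c0=3, c1=3, c2=1)

first divergence at macro-step: 1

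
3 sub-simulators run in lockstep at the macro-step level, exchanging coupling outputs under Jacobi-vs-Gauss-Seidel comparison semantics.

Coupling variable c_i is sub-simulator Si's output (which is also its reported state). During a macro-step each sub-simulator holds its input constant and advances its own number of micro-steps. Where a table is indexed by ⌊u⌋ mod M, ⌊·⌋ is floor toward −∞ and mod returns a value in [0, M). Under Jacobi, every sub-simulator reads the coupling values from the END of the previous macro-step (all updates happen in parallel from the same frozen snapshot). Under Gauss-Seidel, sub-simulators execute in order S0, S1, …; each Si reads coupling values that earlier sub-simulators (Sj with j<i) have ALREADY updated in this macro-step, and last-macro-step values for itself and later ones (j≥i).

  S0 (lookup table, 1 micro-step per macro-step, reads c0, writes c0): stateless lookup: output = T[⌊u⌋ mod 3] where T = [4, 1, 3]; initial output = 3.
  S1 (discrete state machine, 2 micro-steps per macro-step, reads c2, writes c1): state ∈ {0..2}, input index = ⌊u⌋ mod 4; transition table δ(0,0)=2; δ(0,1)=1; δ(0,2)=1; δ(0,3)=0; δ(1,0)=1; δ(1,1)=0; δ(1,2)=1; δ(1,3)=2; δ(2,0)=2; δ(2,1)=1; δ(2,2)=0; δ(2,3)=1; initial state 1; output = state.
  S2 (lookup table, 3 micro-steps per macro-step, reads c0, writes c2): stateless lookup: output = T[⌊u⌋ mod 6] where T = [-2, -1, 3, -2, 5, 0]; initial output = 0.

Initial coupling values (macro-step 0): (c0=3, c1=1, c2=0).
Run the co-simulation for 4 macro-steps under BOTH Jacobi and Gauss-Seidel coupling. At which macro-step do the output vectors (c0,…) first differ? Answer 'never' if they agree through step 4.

first divergence at macro-step: 1

[Jacobi] macro 1: S0 reads c0=3 → after 1×micro: 4; S1 reads c2=0 → after 2×micro: 1; S2 reads c0=3 → after 3×micro: -2 ⇒ (c0=4, c1=1, c2=-2)
[Jacobi] macro 2: S0 reads c0=4 → after 1×micro: 1; S1 reads c2=-2 → after 2×micro: 1; S2 reads c0=4 → after 3×micro: 5 ⇒ (c0=1, c1=1, c2=5)
[Jacobi] macro 3: S0 reads c0=1 → after 1×micro: 1; S1 reads c2=5 → after 2×micro: 1; S2 reads c0=1 → after 3×micro: -1 ⇒ (c0=1, c1=1, c2=-1)
[Jacobi] macro 4: S0 reads c0=1 → after 1×micro: 1; S1 reads c2=-1 → after 2×micro: 1; S2 reads c0=1 → after 3×micro: -1 ⇒ (c0=1, c1=1, c2=-1)
[Gauss-Seidel] macro 1: S0 reads c0=3 → after 1×micro: 4; S1 reads c2=0 → after 2×micro: 1; S2 reads c0=4 → after 3×micro: 5 ⇒ (c0=4, c1=1, c2=5)
[Gauss-Seidel] macro 2: S0 reads c0=4 → after 1×micro: 1; S1 reads c2=5 → after 2×micro: 1; S2 reads c0=1 → after 3×micro: -1 ⇒ (c0=1, c1=1, c2=-1)
[Gauss-Seidel] macro 3: S0 reads c0=1 → after 1×micro: 1; S1 reads c2=-1 → after 2×micro: 1; S2 reads c0=1 → after 3×micro: -1 ⇒ (c0=1, c1=1, c2=-1)
[Gauss-Seidel] macro 4: S0 reads c0=1 → after 1×micro: 1; S1 reads c2=-1 → after 2×micro: 1; S2 reads c0=1 → after 3×micro: -1 ⇒ (c0=1, c1=1, c2=-1)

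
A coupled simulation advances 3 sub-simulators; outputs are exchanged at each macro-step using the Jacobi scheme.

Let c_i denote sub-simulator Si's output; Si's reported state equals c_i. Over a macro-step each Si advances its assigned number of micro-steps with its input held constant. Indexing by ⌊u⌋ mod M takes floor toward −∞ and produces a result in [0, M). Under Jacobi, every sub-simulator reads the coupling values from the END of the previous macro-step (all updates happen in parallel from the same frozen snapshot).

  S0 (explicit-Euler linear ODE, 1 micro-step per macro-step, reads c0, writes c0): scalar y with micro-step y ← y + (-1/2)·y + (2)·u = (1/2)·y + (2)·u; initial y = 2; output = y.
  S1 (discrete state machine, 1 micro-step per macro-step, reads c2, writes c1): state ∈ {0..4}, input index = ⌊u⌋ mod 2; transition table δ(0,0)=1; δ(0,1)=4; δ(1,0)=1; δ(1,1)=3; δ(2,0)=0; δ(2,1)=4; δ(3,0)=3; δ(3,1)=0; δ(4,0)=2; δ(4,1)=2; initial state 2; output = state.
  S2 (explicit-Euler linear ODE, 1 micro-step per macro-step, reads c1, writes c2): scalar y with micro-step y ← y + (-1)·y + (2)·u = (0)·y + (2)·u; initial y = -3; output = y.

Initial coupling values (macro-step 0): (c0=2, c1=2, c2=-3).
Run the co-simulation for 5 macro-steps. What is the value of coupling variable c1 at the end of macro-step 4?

macro 1: S0 reads c0=2 → after 1×micro: 5; S1 reads c2=-3 → after 1×micro: 4; S2 reads c1=2 → after 1×micro: 4 ⇒ (c0=5, c1=4, c2=4)
macro 2: S0 reads c0=5 → after 1×micro: 25/2; S1 reads c2=4 → after 1×micro: 2; S2 reads c1=4 → after 1×micro: 8 ⇒ (c0=25/2, c1=2, c2=8)
macro 3: S0 reads c0=25/2 → after 1×micro: 125/4; S1 reads c2=8 → after 1×micro: 0; S2 reads c1=2 → after 1×micro: 4 ⇒ (c0=125/4, c1=0, c2=4)
macro 4: S0 reads c0=125/4 → after 1×micro: 625/8; S1 reads c2=4 → after 1×micro: 1; S2 reads c1=0 → after 1×micro: 0 ⇒ (c0=625/8, c1=1, c2=0)
macro 5: S0 reads c0=625/8 → after 1×micro: 3125/16; S1 reads c2=0 → after 1×micro: 1; S2 reads c1=1 → after 1×micro: 2 ⇒ (c0=3125/16, c1=1, c2=2)

c1 at macro-step 4 = 1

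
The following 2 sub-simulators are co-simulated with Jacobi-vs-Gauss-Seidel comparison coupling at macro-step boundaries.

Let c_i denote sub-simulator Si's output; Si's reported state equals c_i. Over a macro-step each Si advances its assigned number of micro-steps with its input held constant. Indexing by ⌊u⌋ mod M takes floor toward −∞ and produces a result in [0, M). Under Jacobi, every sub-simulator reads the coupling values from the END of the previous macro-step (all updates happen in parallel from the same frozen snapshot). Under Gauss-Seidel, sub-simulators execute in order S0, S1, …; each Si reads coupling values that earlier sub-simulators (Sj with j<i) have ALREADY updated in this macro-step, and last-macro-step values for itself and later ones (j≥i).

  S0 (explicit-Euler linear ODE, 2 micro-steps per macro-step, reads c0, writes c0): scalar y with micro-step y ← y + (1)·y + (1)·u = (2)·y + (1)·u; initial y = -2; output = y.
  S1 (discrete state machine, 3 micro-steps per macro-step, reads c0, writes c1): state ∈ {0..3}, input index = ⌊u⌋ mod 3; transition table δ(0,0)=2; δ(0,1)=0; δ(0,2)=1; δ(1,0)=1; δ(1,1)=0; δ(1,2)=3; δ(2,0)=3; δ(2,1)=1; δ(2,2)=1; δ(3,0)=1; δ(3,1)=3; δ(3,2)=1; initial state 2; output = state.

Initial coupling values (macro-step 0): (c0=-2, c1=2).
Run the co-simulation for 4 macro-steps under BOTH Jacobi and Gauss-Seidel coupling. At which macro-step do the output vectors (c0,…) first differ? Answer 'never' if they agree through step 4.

first divergence at macro-step: never

[Jacobi] macro 1: S0 reads c0=-2 → after 2×micro: -14; S1 reads c0=-2 → after 3×micro: 0 ⇒ (c0=-14, c1=0)
[Jacobi] macro 2: S0 reads c0=-14 → after 2×micro: -98; S1 reads c0=-14 → after 3×micro: 0 ⇒ (c0=-98, c1=0)
[Jacobi] macro 3: S0 reads c0=-98 → after 2×micro: -686; S1 reads c0=-98 → after 3×micro: 0 ⇒ (c0=-686, c1=0)
[Jacobi] macro 4: S0 reads c0=-686 → after 2×micro: -4802; S1 reads c0=-686 → after 3×micro: 0 ⇒ (c0=-4802, c1=0)
[Gauss-Seidel] macro 1: S0 reads c0=-2 → after 2×micro: -14; S1 reads c0=-14 → after 3×micro: 0 ⇒ (c0=-14, c1=0)
[Gauss-Seidel] macro 2: S0 reads c0=-14 → after 2×micro: -98; S1 reads c0=-98 → after 3×micro: 0 ⇒ (c0=-98, c1=0)
[Gauss-Seidel] macro 3: S0 reads c0=-98 → after 2×micro: -686; S1 reads c0=-686 → after 3×micro: 0 ⇒ (c0=-686, c1=0)
[Gauss-Seidel] macro 4: S0 reads c0=-686 → after 2×micro: -4802; S1 reads c0=-4802 → after 3×micro: 0 ⇒ (c0=-4802, c1=0)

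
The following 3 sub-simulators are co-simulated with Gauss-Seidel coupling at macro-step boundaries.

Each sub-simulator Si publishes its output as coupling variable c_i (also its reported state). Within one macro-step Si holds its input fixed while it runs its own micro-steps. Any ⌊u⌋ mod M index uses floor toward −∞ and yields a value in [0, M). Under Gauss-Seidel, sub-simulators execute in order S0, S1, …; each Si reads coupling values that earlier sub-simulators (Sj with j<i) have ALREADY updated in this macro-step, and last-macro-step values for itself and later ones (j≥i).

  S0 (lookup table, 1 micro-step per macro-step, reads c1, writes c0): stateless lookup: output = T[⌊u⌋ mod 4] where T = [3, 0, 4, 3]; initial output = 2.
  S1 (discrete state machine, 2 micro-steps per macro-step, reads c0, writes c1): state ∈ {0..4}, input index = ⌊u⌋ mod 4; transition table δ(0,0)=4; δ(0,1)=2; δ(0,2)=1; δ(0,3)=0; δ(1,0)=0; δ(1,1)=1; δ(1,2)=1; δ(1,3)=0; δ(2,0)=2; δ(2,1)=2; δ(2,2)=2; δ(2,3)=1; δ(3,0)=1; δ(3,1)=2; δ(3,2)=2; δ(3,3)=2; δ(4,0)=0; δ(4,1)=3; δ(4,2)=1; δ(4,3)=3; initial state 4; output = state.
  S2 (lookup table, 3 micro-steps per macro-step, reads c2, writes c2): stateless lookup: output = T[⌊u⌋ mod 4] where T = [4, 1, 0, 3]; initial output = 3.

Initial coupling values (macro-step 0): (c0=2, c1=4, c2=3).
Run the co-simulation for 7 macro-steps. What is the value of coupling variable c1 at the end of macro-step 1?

macro 1: S0 reads c1=4 → after 1×micro: 3; S1 reads c0=3 → after 2×micro: 2; S2 reads c2=3 → after 3×micro: 3 ⇒ (c0=3, c1=2, c2=3)
macro 2: S0 reads c1=2 → after 1×micro: 4; S1 reads c0=4 → after 2×micro: 2; S2 reads c2=3 → after 3×micro: 3 ⇒ (c0=4, c1=2, c2=3)
macro 3: S0 reads c1=2 → after 1×micro: 4; S1 reads c0=4 → after 2×micro: 2; S2 reads c2=3 → after 3×micro: 3 ⇒ (c0=4, c1=2, c2=3)
macro 4: S0 reads c1=2 → after 1×micro: 4; S1 reads c0=4 → after 2×micro: 2; S2 reads c2=3 → after 3×micro: 3 ⇒ (c0=4, c1=2, c2=3)
macro 5: S0 reads c1=2 → after 1×micro: 4; S1 reads c0=4 → after 2×micro: 2; S2 reads c2=3 → after 3×micro: 3 ⇒ (c0=4, c1=2, c2=3)
macro 6: S0 reads c1=2 → after 1×micro: 4; S1 reads c0=4 → after 2×micro: 2; S2 reads c2=3 → after 3×micro: 3 ⇒ (c0=4, c1=2, c2=3)
macro 7: S0 reads c1=2 → after 1×micro: 4; S1 reads c0=4 → after 2×micro: 2; S2 reads c2=3 → after 3×micro: 3 ⇒ (c0=4, c1=2, c2=3)

c1 at macro-step 1 = 2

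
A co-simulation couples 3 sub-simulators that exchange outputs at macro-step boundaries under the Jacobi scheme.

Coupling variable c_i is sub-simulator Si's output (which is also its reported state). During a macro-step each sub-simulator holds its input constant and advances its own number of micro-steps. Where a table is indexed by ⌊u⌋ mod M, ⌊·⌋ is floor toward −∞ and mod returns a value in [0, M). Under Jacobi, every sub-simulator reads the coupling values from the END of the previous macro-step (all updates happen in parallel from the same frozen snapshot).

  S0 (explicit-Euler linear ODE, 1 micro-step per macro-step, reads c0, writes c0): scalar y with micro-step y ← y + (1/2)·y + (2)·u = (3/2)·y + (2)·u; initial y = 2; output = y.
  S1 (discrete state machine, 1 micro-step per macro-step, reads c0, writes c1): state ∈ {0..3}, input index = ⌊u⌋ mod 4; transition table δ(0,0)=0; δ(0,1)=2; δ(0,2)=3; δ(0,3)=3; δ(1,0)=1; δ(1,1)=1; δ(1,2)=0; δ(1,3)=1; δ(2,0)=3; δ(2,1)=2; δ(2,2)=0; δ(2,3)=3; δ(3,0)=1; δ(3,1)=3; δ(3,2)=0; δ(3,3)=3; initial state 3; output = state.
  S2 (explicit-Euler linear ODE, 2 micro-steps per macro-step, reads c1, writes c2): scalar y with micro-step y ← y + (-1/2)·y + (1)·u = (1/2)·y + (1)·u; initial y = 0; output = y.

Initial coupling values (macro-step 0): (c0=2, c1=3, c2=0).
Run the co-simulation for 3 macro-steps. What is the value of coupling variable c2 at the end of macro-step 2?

c2 at macro-step 2 = 9/8

macro 1: S0 reads c0=2 → after 1×micro: 7; S1 reads c0=2 → after 1×micro: 0; S2 reads c1=3 → after 2×micro: 9/2 ⇒ (c0=7, c1=0, c2=9/2)
macro 2: S0 reads c0=7 → after 1×micro: 49/2; S1 reads c0=7 → after 1×micro: 3; S2 reads c1=0 → after 2×micro: 9/8 ⇒ (c0=49/2, c1=3, c2=9/8)
macro 3: S0 reads c0=49/2 → after 1×micro: 343/4; S1 reads c0=49/2 → after 1×micro: 1; S2 reads c1=3 → after 2×micro: 153/32 ⇒ (c0=343/4, c1=1, c2=153/32)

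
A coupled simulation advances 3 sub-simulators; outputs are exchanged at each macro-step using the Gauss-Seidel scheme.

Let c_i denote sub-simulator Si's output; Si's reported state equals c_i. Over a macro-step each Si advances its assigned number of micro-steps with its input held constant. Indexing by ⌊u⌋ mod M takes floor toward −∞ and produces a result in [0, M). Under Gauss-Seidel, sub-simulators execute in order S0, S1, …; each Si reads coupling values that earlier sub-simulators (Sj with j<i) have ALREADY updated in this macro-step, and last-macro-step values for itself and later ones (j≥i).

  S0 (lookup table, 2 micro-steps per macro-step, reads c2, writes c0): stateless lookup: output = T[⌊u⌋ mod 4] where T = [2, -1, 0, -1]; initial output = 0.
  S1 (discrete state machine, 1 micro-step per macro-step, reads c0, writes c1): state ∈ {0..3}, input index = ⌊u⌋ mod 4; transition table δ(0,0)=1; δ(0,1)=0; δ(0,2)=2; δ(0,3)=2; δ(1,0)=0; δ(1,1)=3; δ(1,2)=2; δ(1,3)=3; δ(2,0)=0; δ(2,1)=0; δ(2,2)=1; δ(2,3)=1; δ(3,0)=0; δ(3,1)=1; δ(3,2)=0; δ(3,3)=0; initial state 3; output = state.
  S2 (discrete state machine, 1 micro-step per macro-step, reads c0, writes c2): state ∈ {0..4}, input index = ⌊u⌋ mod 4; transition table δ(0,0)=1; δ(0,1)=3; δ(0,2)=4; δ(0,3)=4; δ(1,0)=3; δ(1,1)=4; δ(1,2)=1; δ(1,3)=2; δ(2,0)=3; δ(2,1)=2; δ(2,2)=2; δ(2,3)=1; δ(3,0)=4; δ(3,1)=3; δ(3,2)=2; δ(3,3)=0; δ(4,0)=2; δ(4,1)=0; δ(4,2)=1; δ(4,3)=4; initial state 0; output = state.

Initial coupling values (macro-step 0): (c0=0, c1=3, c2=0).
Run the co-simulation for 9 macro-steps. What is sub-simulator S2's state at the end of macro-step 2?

macro 1: S0 reads c2=0 → after 2×micro: 2; S1 reads c0=2 → after 1×micro: 0; S2 reads c0=2 → after 1×micro: 4 ⇒ (c0=2, c1=0, c2=4)
macro 2: S0 reads c2=4 → after 2×micro: 2; S1 reads c0=2 → after 1×micro: 2; S2 reads c0=2 → after 1×micro: 1 ⇒ (c0=2, c1=2, c2=1)
macro 3: S0 reads c2=1 → after 2×micro: -1; S1 reads c0=-1 → after 1×micro: 1; S2 reads c0=-1 → after 1×micro: 2 ⇒ (c0=-1, c1=1, c2=2)
macro 4: S0 reads c2=2 → after 2×micro: 0; S1 reads c0=0 → after 1×micro: 0; S2 reads c0=0 → after 1×micro: 3 ⇒ (c0=0, c1=0, c2=3)
macro 5: S0 reads c2=3 → after 2×micro: -1; S1 reads c0=-1 → after 1×micro: 2; S2 reads c0=-1 → after 1×micro: 0 ⇒ (c0=-1, c1=2, c2=0)
macro 6: S0 reads c2=0 → after 2×micro: 2; S1 reads c0=2 → after 1×micro: 1; S2 reads c0=2 → after 1×micro: 4 ⇒ (c0=2, c1=1, c2=4)
macro 7: S0 reads c2=4 → after 2×micro: 2; S1 reads c0=2 → after 1×micro: 2; S2 reads c0=2 → after 1×micro: 1 ⇒ (c0=2, c1=2, c2=1)
macro 8: S0 reads c2=1 → after 2×micro: -1; S1 reads c0=-1 → after 1×micro: 1; S2 reads c0=-1 → after 1×micro: 2 ⇒ (c0=-1, c1=1, c2=2)
macro 9: S0 reads c2=2 → after 2×micro: 0; S1 reads c0=0 → after 1×micro: 0; S2 reads c0=0 → after 1×micro: 3 ⇒ (c0=0, c1=0, c2=3)

S2 state at macro-step 2 = 1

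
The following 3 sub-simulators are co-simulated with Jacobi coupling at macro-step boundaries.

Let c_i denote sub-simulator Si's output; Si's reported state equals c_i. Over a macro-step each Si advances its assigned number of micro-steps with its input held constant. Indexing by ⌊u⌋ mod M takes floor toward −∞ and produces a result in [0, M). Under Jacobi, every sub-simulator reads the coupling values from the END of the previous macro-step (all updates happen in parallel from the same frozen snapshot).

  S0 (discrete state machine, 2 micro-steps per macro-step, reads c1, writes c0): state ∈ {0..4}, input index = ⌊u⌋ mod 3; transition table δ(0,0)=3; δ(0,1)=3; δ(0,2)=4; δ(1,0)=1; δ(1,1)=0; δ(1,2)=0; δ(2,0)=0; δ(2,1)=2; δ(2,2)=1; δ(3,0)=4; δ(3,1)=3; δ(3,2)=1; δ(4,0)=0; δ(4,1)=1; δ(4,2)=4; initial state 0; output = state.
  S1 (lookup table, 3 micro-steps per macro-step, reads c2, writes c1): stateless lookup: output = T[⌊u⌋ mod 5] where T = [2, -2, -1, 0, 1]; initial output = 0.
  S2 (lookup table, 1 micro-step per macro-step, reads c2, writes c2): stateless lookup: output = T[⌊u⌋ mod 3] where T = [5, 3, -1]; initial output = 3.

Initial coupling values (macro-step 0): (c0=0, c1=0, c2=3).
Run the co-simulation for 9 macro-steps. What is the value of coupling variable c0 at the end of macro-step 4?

macro 1: S0 reads c1=0 → after 2×micro: 4; S1 reads c2=3 → after 3×micro: 0; S2 reads c2=3 → after 1×micro: 5 ⇒ (c0=4, c1=0, c2=5)
macro 2: S0 reads c1=0 → after 2×micro: 3; S1 reads c2=5 → after 3×micro: 2; S2 reads c2=5 → after 1×micro: -1 ⇒ (c0=3, c1=2, c2=-1)
macro 3: S0 reads c1=2 → after 2×micro: 0; S1 reads c2=-1 → after 3×micro: 1; S2 reads c2=-1 → after 1×micro: -1 ⇒ (c0=0, c1=1, c2=-1)
macro 4: S0 reads c1=1 → after 2×micro: 3; S1 reads c2=-1 → after 3×micro: 1; S2 reads c2=-1 → after 1×micro: -1 ⇒ (c0=3, c1=1, c2=-1)
macro 5: S0 reads c1=1 → after 2×micro: 3; S1 reads c2=-1 → after 3×micro: 1; S2 reads c2=-1 → after 1×micro: -1 ⇒ (c0=3, c1=1, c2=-1)
macro 6: S0 reads c1=1 → after 2×micro: 3; S1 reads c2=-1 → after 3×micro: 1; S2 reads c2=-1 → after 1×micro: -1 ⇒ (c0=3, c1=1, c2=-1)
macro 7: S0 reads c1=1 → after 2×micro: 3; S1 reads c2=-1 → after 3×micro: 1; S2 reads c2=-1 → after 1×micro: -1 ⇒ (c0=3, c1=1, c2=-1)
macro 8: S0 reads c1=1 → after 2×micro: 3; S1 reads c2=-1 → after 3×micro: 1; S2 reads c2=-1 → after 1×micro: -1 ⇒ (c0=3, c1=1, c2=-1)
macro 9: S0 reads c1=1 → after 2×micro: 3; S1 reads c2=-1 → after 3×micro: 1; S2 reads c2=-1 → after 1×micro: -1 ⇒ (c0=3, c1=1, c2=-1)

c0 at macro-step 4 = 3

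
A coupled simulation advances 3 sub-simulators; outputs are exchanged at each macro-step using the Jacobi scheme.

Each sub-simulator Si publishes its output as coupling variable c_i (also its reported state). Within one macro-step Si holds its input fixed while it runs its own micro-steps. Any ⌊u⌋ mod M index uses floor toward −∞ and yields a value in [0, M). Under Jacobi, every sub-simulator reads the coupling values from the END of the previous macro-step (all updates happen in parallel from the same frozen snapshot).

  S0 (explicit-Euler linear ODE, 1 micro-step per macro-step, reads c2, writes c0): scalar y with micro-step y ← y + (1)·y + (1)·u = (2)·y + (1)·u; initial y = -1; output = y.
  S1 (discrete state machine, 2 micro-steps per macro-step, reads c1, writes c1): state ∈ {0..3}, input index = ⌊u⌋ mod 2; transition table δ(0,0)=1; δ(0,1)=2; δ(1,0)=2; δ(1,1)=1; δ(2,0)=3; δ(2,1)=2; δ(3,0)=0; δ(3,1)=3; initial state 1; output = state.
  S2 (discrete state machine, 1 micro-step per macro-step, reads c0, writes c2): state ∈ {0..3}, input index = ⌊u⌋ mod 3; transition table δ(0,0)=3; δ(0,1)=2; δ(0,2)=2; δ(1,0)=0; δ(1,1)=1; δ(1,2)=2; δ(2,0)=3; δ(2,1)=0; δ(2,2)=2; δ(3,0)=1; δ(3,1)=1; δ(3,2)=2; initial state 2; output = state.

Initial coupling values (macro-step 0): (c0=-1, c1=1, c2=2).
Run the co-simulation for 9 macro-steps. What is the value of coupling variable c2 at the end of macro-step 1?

c2 at macro-step 1 = 2

macro 1: S0 reads c2=2 → after 1×micro: 0; S1 reads c1=1 → after 2×micro: 1; S2 reads c0=-1 → after 1×micro: 2 ⇒ (c0=0, c1=1, c2=2)
macro 2: S0 reads c2=2 → after 1×micro: 2; S1 reads c1=1 → after 2×micro: 1; S2 reads c0=0 → after 1×micro: 3 ⇒ (c0=2, c1=1, c2=3)
macro 3: S0 reads c2=3 → after 1×micro: 7; S1 reads c1=1 → after 2×micro: 1; S2 reads c0=2 → after 1×micro: 2 ⇒ (c0=7, c1=1, c2=2)
macro 4: S0 reads c2=2 → after 1×micro: 16; S1 reads c1=1 → after 2×micro: 1; S2 reads c0=7 → after 1×micro: 0 ⇒ (c0=16, c1=1, c2=0)
macro 5: S0 reads c2=0 → after 1×micro: 32; S1 reads c1=1 → after 2×micro: 1; S2 reads c0=16 → after 1×micro: 2 ⇒ (c0=32, c1=1, c2=2)
macro 6: S0 reads c2=2 → after 1×micro: 66; S1 reads c1=1 → after 2×micro: 1; S2 reads c0=32 → after 1×micro: 2 ⇒ (c0=66, c1=1, c2=2)
macro 7: S0 reads c2=2 → after 1×micro: 134; S1 reads c1=1 → after 2×micro: 1; S2 reads c0=66 → after 1×micro: 3 ⇒ (c0=134, c1=1, c2=3)
macro 8: S0 reads c2=3 → after 1×micro: 271; S1 reads c1=1 → after 2×micro: 1; S2 reads c0=134 → after 1×micro: 2 ⇒ (c0=271, c1=1, c2=2)
macro 9: S0 reads c2=2 → after 1×micro: 544; S1 reads c1=1 → after 2×micro: 1; S2 reads c0=271 → after 1×micro: 0 ⇒ (c0=544, c1=1, c2=0)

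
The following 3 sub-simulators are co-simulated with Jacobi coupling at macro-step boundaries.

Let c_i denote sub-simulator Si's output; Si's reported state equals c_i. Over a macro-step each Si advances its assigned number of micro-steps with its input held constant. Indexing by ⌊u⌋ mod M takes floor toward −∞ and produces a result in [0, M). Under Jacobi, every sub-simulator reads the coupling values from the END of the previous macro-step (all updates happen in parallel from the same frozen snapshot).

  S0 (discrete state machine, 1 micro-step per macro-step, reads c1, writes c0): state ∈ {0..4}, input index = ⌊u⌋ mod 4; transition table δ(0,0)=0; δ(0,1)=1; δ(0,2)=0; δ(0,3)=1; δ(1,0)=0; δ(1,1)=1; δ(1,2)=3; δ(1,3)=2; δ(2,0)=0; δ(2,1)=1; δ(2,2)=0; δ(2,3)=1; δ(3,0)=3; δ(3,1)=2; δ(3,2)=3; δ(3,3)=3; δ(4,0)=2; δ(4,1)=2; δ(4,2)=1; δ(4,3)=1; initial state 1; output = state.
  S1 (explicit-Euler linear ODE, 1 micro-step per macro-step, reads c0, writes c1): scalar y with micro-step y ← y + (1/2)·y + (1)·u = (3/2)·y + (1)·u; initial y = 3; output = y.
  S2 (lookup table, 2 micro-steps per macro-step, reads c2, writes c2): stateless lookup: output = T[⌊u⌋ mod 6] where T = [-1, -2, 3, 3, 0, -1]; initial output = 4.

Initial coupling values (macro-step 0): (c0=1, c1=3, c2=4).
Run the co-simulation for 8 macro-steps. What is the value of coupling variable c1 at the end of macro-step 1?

c1 at macro-step 1 = 11/2

macro 1: S0 reads c1=3 → after 1×micro: 2; S1 reads c0=1 → after 1×micro: 11/2; S2 reads c2=4 → after 2×micro: 0 ⇒ (c0=2, c1=11/2, c2=0)
macro 2: S0 reads c1=11/2 → after 1×micro: 1; S1 reads c0=2 → after 1×micro: 41/4; S2 reads c2=0 → after 2×micro: -1 ⇒ (c0=1, c1=41/4, c2=-1)
macro 3: S0 reads c1=41/4 → after 1×micro: 3; S1 reads c0=1 → after 1×micro: 131/8; S2 reads c2=-1 → after 2×micro: -1 ⇒ (c0=3, c1=131/8, c2=-1)
macro 4: S0 reads c1=131/8 → after 1×micro: 3; S1 reads c0=3 → after 1×micro: 441/16; S2 reads c2=-1 → after 2×micro: -1 ⇒ (c0=3, c1=441/16, c2=-1)
macro 5: S0 reads c1=441/16 → after 1×micro: 3; S1 reads c0=3 → after 1×micro: 1419/32; S2 reads c2=-1 → after 2×micro: -1 ⇒ (c0=3, c1=1419/32, c2=-1)
macro 6: S0 reads c1=1419/32 → after 1×micro: 3; S1 reads c0=3 → after 1×micro: 4449/64; S2 reads c2=-1 → after 2×micro: -1 ⇒ (c0=3, c1=4449/64, c2=-1)
macro 7: S0 reads c1=4449/64 → after 1×micro: 2; S1 reads c0=3 → after 1×micro: 13731/128; S2 reads c2=-1 → after 2×micro: -1 ⇒ (c0=2, c1=13731/128, c2=-1)
macro 8: S0 reads c1=13731/128 → after 1×micro: 1; S1 reads c0=2 → after 1×micro: 41705/256; S2 reads c2=-1 → after 2×micro: -1 ⇒ (c0=1, c1=41705/256, c2=-1)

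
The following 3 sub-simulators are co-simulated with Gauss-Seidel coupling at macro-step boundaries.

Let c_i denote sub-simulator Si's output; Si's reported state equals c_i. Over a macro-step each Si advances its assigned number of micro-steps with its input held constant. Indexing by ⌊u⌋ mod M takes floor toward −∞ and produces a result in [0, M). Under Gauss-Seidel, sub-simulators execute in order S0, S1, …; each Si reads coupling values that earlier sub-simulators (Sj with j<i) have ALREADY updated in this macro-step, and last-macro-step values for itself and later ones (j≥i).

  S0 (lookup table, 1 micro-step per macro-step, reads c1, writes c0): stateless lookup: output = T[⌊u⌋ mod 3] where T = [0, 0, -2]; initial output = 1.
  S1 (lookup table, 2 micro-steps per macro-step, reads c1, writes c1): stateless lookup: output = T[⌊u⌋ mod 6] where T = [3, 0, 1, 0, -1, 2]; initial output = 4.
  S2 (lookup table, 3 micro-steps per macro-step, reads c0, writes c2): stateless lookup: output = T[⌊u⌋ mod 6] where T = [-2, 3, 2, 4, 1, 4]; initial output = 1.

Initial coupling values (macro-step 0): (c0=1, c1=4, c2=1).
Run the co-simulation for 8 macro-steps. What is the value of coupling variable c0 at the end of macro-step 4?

c0 at macro-step 4 = 0

macro 1: S0 reads c1=4 → after 1×micro: 0; S1 reads c1=4 → after 2×micro: -1; S2 reads c0=0 → after 3×micro: -2 ⇒ (c0=0, c1=-1, c2=-2)
macro 2: S0 reads c1=-1 → after 1×micro: -2; S1 reads c1=-1 → after 2×micro: 2; S2 reads c0=-2 → after 3×micro: 1 ⇒ (c0=-2, c1=2, c2=1)
macro 3: S0 reads c1=2 → after 1×micro: -2; S1 reads c1=2 → after 2×micro: 1; S2 reads c0=-2 → after 3×micro: 1 ⇒ (c0=-2, c1=1, c2=1)
macro 4: S0 reads c1=1 → after 1×micro: 0; S1 reads c1=1 → after 2×micro: 0; S2 reads c0=0 → after 3×micro: -2 ⇒ (c0=0, c1=0, c2=-2)
macro 5: S0 reads c1=0 → after 1×micro: 0; S1 reads c1=0 → after 2×micro: 3; S2 reads c0=0 → after 3×micro: -2 ⇒ (c0=0, c1=3, c2=-2)
macro 6: S0 reads c1=3 → after 1×micro: 0; S1 reads c1=3 → after 2×micro: 0; S2 reads c0=0 → after 3×micro: -2 ⇒ (c0=0, c1=0, c2=-2)
macro 7: S0 reads c1=0 → after 1×micro: 0; S1 reads c1=0 → after 2×micro: 3; S2 reads c0=0 → after 3×micro: -2 ⇒ (c0=0, c1=3, c2=-2)
macro 8: S0 reads c1=3 → after 1×micro: 0; S1 reads c1=3 → after 2×micro: 0; S2 reads c0=0 → after 3×micro: -2 ⇒ (c0=0, c1=0, c2=-2)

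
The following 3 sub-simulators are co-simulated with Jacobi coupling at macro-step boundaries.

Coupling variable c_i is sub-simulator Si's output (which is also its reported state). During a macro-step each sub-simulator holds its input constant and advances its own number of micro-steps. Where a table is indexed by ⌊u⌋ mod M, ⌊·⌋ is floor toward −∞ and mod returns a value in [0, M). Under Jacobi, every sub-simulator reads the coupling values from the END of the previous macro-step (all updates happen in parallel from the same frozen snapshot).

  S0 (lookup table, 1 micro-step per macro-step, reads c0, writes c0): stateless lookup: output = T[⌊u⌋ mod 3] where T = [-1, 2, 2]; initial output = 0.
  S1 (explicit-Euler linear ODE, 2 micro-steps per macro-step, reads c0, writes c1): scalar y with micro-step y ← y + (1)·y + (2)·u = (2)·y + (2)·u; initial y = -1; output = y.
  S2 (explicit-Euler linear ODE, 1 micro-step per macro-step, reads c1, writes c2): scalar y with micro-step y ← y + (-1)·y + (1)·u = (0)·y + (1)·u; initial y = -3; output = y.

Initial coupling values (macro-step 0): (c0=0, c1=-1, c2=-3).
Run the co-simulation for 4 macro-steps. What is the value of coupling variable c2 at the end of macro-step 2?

c2 at macro-step 2 = -4

macro 1: S0 reads c0=0 → after 1×micro: -1; S1 reads c0=0 → after 2×micro: -4; S2 reads c1=-1 → after 1×micro: -1 ⇒ (c0=-1, c1=-4, c2=-1)
macro 2: S0 reads c0=-1 → after 1×micro: 2; S1 reads c0=-1 → after 2×micro: -22; S2 reads c1=-4 → after 1×micro: -4 ⇒ (c0=2, c1=-22, c2=-4)
macro 3: S0 reads c0=2 → after 1×micro: 2; S1 reads c0=2 → after 2×micro: -76; S2 reads c1=-22 → after 1×micro: -22 ⇒ (c0=2, c1=-76, c2=-22)
macro 4: S0 reads c0=2 → after 1×micro: 2; S1 reads c0=2 → after 2×micro: -292; S2 reads c1=-76 → after 1×micro: -76 ⇒ (c0=2, c1=-292, c2=-76)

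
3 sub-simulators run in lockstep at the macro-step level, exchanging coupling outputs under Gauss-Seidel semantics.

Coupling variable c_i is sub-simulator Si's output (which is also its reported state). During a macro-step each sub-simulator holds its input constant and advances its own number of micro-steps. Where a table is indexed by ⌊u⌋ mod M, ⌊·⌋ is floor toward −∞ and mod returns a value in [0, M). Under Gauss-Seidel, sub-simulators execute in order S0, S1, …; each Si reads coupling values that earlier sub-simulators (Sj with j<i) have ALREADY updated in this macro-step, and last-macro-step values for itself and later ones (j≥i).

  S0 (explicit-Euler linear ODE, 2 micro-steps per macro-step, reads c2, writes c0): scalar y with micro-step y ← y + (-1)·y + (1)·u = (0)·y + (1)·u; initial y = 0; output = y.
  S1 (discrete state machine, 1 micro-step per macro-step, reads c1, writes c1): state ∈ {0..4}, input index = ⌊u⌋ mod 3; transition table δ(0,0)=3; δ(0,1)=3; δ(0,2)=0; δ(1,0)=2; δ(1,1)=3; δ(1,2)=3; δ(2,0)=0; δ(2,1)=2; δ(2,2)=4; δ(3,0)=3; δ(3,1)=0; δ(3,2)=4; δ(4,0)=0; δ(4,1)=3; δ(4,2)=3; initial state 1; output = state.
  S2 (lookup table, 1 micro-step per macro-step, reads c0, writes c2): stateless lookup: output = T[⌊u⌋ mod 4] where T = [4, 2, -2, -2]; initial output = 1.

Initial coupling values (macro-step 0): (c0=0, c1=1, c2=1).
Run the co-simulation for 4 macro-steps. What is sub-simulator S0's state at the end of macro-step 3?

macro 1: S0 reads c2=1 → after 2×micro: 1; S1 reads c1=1 → after 1×micro: 3; S2 reads c0=1 → after 1×micro: 2 ⇒ (c0=1, c1=3, c2=2)
macro 2: S0 reads c2=2 → after 2×micro: 2; S1 reads c1=3 → after 1×micro: 3; S2 reads c0=2 → after 1×micro: -2 ⇒ (c0=2, c1=3, c2=-2)
macro 3: S0 reads c2=-2 → after 2×micro: -2; S1 reads c1=3 → after 1×micro: 3; S2 reads c0=-2 → after 1×micro: -2 ⇒ (c0=-2, c1=3, c2=-2)
macro 4: S0 reads c2=-2 → after 2×micro: -2; S1 reads c1=3 → after 1×micro: 3; S2 reads c0=-2 → after 1×micro: -2 ⇒ (c0=-2, c1=3, c2=-2)

S0 state at macro-step 3 = -2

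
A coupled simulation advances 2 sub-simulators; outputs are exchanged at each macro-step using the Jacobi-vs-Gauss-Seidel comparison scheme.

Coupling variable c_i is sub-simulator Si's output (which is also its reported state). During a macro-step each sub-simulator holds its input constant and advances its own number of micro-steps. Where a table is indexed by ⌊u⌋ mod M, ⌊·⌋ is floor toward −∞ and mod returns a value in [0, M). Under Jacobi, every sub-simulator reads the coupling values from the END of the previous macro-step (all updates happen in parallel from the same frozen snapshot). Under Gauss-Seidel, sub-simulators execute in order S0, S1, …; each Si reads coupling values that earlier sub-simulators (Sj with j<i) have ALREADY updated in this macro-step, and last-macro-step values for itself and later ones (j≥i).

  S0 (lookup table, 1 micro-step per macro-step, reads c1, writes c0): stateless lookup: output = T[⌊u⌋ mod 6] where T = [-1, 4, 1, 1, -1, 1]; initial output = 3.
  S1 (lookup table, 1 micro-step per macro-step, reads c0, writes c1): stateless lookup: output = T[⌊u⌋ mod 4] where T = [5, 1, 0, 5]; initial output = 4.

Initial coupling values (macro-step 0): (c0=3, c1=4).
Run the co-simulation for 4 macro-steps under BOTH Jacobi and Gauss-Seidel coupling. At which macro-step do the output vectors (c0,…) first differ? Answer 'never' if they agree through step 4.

[Jacobi] macro 1: S0 reads c1=4 → after 1×micro: -1; S1 reads c0=3 → after 1×micro: 5 ⇒ (c0=-1, c1=5)
[Jacobi] macro 2: S0 reads c1=5 → after 1×micro: 1; S1 reads c0=-1 → after 1×micro: 5 ⇒ (c0=1, c1=5)
[Jacobi] macro 3: S0 reads c1=5 → after 1×micro: 1; S1 reads c0=1 → after 1×micro: 1 ⇒ (c0=1, c1=1)
[Jacobi] macro 4: S0 reads c1=1 → after 1×micro: 4; S1 reads c0=1 → after 1×micro: 1 ⇒ (c0=4, c1=1)
[Gauss-Seidel] macro 1: S0 reads c1=4 → after 1×micro: -1; S1 reads c0=-1 → after 1×micro: 5 ⇒ (c0=-1, c1=5)
[Gauss-Seidel] macro 2: S0 reads c1=5 → after 1×micro: 1; S1 reads c0=1 → after 1×micro: 1 ⇒ (c0=1, c1=1)
[Gauss-Seidel] macro 3: S0 reads c1=1 → after 1×micro: 4; S1 reads c0=4 → after 1×micro: 5 ⇒ (c0=4, c1=5)
[Gauss-Seidel] macro 4: S0 reads c1=5 → after 1×micro: 1; S1 reads c0=1 → after 1×micro: 1 ⇒ (c0=1, c1=1)

first divergence at macro-step: 2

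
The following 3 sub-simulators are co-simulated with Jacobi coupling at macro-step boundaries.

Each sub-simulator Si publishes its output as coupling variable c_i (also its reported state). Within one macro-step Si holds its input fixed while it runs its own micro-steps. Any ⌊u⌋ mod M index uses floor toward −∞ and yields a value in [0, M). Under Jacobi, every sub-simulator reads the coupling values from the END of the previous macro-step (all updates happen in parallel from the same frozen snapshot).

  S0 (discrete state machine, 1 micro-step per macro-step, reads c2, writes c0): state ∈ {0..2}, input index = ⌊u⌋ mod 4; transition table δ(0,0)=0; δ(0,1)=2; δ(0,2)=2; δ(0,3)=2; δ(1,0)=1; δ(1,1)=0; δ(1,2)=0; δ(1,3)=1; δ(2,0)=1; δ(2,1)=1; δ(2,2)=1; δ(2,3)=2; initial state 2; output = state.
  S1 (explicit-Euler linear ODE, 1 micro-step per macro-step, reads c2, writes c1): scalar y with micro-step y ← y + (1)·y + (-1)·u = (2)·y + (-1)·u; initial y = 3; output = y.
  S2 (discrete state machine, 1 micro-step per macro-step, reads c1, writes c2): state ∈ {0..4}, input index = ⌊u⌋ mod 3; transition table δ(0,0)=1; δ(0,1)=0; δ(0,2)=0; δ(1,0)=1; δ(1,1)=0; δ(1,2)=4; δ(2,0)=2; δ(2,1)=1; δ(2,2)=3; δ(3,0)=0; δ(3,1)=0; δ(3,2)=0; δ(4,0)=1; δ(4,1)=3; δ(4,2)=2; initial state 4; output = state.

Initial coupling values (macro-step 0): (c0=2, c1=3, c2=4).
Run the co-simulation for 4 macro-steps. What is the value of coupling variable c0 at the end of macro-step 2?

macro 1: S0 reads c2=4 → after 1×micro: 1; S1 reads c2=4 → after 1×micro: 2; S2 reads c1=3 → after 1×micro: 1 ⇒ (c0=1, c1=2, c2=1)
macro 2: S0 reads c2=1 → after 1×micro: 0; S1 reads c2=1 → after 1×micro: 3; S2 reads c1=2 → after 1×micro: 4 ⇒ (c0=0, c1=3, c2=4)
macro 3: S0 reads c2=4 → after 1×micro: 0; S1 reads c2=4 → after 1×micro: 2; S2 reads c1=3 → after 1×micro: 1 ⇒ (c0=0, c1=2, c2=1)
macro 4: S0 reads c2=1 → after 1×micro: 2; S1 reads c2=1 → after 1×micro: 3; S2 reads c1=2 → after 1×micro: 4 ⇒ (c0=2, c1=3, c2=4)

c0 at macro-step 2 = 0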